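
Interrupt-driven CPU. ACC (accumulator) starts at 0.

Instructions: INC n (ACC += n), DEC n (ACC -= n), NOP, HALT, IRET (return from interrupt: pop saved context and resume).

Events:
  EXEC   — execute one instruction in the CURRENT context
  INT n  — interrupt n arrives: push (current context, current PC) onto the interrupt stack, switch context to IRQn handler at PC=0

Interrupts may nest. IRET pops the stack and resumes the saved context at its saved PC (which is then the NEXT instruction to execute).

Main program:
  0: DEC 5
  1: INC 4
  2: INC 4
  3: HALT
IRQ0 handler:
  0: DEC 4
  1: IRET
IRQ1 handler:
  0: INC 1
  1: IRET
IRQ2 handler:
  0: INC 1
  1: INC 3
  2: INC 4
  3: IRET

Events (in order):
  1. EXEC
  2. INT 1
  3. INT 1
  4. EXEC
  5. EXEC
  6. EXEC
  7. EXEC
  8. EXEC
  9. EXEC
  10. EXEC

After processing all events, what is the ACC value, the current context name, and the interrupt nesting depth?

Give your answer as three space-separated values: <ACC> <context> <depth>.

Event 1 (EXEC): [MAIN] PC=0: DEC 5 -> ACC=-5
Event 2 (INT 1): INT 1 arrives: push (MAIN, PC=1), enter IRQ1 at PC=0 (depth now 1)
Event 3 (INT 1): INT 1 arrives: push (IRQ1, PC=0), enter IRQ1 at PC=0 (depth now 2)
Event 4 (EXEC): [IRQ1] PC=0: INC 1 -> ACC=-4
Event 5 (EXEC): [IRQ1] PC=1: IRET -> resume IRQ1 at PC=0 (depth now 1)
Event 6 (EXEC): [IRQ1] PC=0: INC 1 -> ACC=-3
Event 7 (EXEC): [IRQ1] PC=1: IRET -> resume MAIN at PC=1 (depth now 0)
Event 8 (EXEC): [MAIN] PC=1: INC 4 -> ACC=1
Event 9 (EXEC): [MAIN] PC=2: INC 4 -> ACC=5
Event 10 (EXEC): [MAIN] PC=3: HALT

Answer: 5 MAIN 0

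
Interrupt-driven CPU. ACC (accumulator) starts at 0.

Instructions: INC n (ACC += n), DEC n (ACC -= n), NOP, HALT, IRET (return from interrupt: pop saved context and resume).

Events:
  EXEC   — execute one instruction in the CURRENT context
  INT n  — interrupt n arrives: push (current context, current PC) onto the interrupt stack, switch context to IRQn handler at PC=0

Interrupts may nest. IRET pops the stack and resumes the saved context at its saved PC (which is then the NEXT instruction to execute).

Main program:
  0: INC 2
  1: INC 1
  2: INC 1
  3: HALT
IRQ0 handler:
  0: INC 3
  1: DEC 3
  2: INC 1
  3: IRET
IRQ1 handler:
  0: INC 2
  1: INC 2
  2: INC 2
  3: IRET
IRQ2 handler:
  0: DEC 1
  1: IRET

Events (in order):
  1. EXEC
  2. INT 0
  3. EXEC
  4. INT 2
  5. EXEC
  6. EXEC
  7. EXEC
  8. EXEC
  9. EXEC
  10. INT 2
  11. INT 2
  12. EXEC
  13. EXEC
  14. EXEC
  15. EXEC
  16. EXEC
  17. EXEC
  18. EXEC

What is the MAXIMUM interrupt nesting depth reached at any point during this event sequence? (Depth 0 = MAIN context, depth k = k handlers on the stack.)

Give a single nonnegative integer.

Event 1 (EXEC): [MAIN] PC=0: INC 2 -> ACC=2 [depth=0]
Event 2 (INT 0): INT 0 arrives: push (MAIN, PC=1), enter IRQ0 at PC=0 (depth now 1) [depth=1]
Event 3 (EXEC): [IRQ0] PC=0: INC 3 -> ACC=5 [depth=1]
Event 4 (INT 2): INT 2 arrives: push (IRQ0, PC=1), enter IRQ2 at PC=0 (depth now 2) [depth=2]
Event 5 (EXEC): [IRQ2] PC=0: DEC 1 -> ACC=4 [depth=2]
Event 6 (EXEC): [IRQ2] PC=1: IRET -> resume IRQ0 at PC=1 (depth now 1) [depth=1]
Event 7 (EXEC): [IRQ0] PC=1: DEC 3 -> ACC=1 [depth=1]
Event 8 (EXEC): [IRQ0] PC=2: INC 1 -> ACC=2 [depth=1]
Event 9 (EXEC): [IRQ0] PC=3: IRET -> resume MAIN at PC=1 (depth now 0) [depth=0]
Event 10 (INT 2): INT 2 arrives: push (MAIN, PC=1), enter IRQ2 at PC=0 (depth now 1) [depth=1]
Event 11 (INT 2): INT 2 arrives: push (IRQ2, PC=0), enter IRQ2 at PC=0 (depth now 2) [depth=2]
Event 12 (EXEC): [IRQ2] PC=0: DEC 1 -> ACC=1 [depth=2]
Event 13 (EXEC): [IRQ2] PC=1: IRET -> resume IRQ2 at PC=0 (depth now 1) [depth=1]
Event 14 (EXEC): [IRQ2] PC=0: DEC 1 -> ACC=0 [depth=1]
Event 15 (EXEC): [IRQ2] PC=1: IRET -> resume MAIN at PC=1 (depth now 0) [depth=0]
Event 16 (EXEC): [MAIN] PC=1: INC 1 -> ACC=1 [depth=0]
Event 17 (EXEC): [MAIN] PC=2: INC 1 -> ACC=2 [depth=0]
Event 18 (EXEC): [MAIN] PC=3: HALT [depth=0]
Max depth observed: 2

Answer: 2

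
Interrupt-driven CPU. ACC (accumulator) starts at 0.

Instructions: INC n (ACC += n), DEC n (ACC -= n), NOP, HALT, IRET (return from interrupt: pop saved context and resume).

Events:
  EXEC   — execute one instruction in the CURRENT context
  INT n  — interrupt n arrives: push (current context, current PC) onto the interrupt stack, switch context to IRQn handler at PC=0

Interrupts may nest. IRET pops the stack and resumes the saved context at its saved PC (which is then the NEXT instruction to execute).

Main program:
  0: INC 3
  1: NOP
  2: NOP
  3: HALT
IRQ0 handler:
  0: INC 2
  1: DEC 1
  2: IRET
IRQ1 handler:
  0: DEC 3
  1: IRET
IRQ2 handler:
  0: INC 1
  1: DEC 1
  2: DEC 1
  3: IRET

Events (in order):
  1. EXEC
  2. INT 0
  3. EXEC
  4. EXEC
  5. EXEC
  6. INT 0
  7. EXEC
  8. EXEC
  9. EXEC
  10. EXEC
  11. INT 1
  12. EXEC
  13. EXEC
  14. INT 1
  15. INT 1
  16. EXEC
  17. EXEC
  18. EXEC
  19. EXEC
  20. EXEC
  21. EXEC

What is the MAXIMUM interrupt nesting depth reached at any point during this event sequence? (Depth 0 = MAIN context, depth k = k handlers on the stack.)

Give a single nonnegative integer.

Answer: 2

Derivation:
Event 1 (EXEC): [MAIN] PC=0: INC 3 -> ACC=3 [depth=0]
Event 2 (INT 0): INT 0 arrives: push (MAIN, PC=1), enter IRQ0 at PC=0 (depth now 1) [depth=1]
Event 3 (EXEC): [IRQ0] PC=0: INC 2 -> ACC=5 [depth=1]
Event 4 (EXEC): [IRQ0] PC=1: DEC 1 -> ACC=4 [depth=1]
Event 5 (EXEC): [IRQ0] PC=2: IRET -> resume MAIN at PC=1 (depth now 0) [depth=0]
Event 6 (INT 0): INT 0 arrives: push (MAIN, PC=1), enter IRQ0 at PC=0 (depth now 1) [depth=1]
Event 7 (EXEC): [IRQ0] PC=0: INC 2 -> ACC=6 [depth=1]
Event 8 (EXEC): [IRQ0] PC=1: DEC 1 -> ACC=5 [depth=1]
Event 9 (EXEC): [IRQ0] PC=2: IRET -> resume MAIN at PC=1 (depth now 0) [depth=0]
Event 10 (EXEC): [MAIN] PC=1: NOP [depth=0]
Event 11 (INT 1): INT 1 arrives: push (MAIN, PC=2), enter IRQ1 at PC=0 (depth now 1) [depth=1]
Event 12 (EXEC): [IRQ1] PC=0: DEC 3 -> ACC=2 [depth=1]
Event 13 (EXEC): [IRQ1] PC=1: IRET -> resume MAIN at PC=2 (depth now 0) [depth=0]
Event 14 (INT 1): INT 1 arrives: push (MAIN, PC=2), enter IRQ1 at PC=0 (depth now 1) [depth=1]
Event 15 (INT 1): INT 1 arrives: push (IRQ1, PC=0), enter IRQ1 at PC=0 (depth now 2) [depth=2]
Event 16 (EXEC): [IRQ1] PC=0: DEC 3 -> ACC=-1 [depth=2]
Event 17 (EXEC): [IRQ1] PC=1: IRET -> resume IRQ1 at PC=0 (depth now 1) [depth=1]
Event 18 (EXEC): [IRQ1] PC=0: DEC 3 -> ACC=-4 [depth=1]
Event 19 (EXEC): [IRQ1] PC=1: IRET -> resume MAIN at PC=2 (depth now 0) [depth=0]
Event 20 (EXEC): [MAIN] PC=2: NOP [depth=0]
Event 21 (EXEC): [MAIN] PC=3: HALT [depth=0]
Max depth observed: 2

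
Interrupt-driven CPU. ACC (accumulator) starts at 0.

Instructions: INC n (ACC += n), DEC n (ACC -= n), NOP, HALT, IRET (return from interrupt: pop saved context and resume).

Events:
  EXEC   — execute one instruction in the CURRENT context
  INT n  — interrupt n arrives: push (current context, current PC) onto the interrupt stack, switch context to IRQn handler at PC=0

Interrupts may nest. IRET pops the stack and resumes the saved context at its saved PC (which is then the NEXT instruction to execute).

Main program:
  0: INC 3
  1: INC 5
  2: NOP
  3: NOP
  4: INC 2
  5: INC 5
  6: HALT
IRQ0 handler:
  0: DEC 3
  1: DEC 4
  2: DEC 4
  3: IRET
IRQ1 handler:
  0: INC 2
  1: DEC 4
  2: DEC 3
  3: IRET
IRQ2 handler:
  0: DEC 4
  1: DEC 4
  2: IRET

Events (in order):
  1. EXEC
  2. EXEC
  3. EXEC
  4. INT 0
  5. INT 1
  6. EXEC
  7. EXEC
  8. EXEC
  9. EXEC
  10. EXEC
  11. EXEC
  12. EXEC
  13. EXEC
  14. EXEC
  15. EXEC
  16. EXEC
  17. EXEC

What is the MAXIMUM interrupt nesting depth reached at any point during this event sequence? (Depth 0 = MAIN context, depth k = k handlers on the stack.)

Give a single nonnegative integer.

Event 1 (EXEC): [MAIN] PC=0: INC 3 -> ACC=3 [depth=0]
Event 2 (EXEC): [MAIN] PC=1: INC 5 -> ACC=8 [depth=0]
Event 3 (EXEC): [MAIN] PC=2: NOP [depth=0]
Event 4 (INT 0): INT 0 arrives: push (MAIN, PC=3), enter IRQ0 at PC=0 (depth now 1) [depth=1]
Event 5 (INT 1): INT 1 arrives: push (IRQ0, PC=0), enter IRQ1 at PC=0 (depth now 2) [depth=2]
Event 6 (EXEC): [IRQ1] PC=0: INC 2 -> ACC=10 [depth=2]
Event 7 (EXEC): [IRQ1] PC=1: DEC 4 -> ACC=6 [depth=2]
Event 8 (EXEC): [IRQ1] PC=2: DEC 3 -> ACC=3 [depth=2]
Event 9 (EXEC): [IRQ1] PC=3: IRET -> resume IRQ0 at PC=0 (depth now 1) [depth=1]
Event 10 (EXEC): [IRQ0] PC=0: DEC 3 -> ACC=0 [depth=1]
Event 11 (EXEC): [IRQ0] PC=1: DEC 4 -> ACC=-4 [depth=1]
Event 12 (EXEC): [IRQ0] PC=2: DEC 4 -> ACC=-8 [depth=1]
Event 13 (EXEC): [IRQ0] PC=3: IRET -> resume MAIN at PC=3 (depth now 0) [depth=0]
Event 14 (EXEC): [MAIN] PC=3: NOP [depth=0]
Event 15 (EXEC): [MAIN] PC=4: INC 2 -> ACC=-6 [depth=0]
Event 16 (EXEC): [MAIN] PC=5: INC 5 -> ACC=-1 [depth=0]
Event 17 (EXEC): [MAIN] PC=6: HALT [depth=0]
Max depth observed: 2

Answer: 2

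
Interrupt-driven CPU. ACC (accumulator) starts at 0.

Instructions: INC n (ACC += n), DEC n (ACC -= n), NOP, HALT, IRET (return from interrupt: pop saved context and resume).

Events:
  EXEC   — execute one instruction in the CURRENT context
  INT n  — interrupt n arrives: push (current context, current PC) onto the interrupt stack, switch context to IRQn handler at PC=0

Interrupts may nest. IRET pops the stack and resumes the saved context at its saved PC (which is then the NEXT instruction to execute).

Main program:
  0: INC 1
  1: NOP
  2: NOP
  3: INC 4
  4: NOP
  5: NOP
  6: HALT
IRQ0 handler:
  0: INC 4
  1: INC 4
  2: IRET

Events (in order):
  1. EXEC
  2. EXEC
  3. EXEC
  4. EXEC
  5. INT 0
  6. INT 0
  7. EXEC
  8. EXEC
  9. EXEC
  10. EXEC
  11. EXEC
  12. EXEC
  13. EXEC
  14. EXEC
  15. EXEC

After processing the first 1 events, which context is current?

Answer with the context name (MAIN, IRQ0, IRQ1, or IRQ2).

Event 1 (EXEC): [MAIN] PC=0: INC 1 -> ACC=1

Answer: MAIN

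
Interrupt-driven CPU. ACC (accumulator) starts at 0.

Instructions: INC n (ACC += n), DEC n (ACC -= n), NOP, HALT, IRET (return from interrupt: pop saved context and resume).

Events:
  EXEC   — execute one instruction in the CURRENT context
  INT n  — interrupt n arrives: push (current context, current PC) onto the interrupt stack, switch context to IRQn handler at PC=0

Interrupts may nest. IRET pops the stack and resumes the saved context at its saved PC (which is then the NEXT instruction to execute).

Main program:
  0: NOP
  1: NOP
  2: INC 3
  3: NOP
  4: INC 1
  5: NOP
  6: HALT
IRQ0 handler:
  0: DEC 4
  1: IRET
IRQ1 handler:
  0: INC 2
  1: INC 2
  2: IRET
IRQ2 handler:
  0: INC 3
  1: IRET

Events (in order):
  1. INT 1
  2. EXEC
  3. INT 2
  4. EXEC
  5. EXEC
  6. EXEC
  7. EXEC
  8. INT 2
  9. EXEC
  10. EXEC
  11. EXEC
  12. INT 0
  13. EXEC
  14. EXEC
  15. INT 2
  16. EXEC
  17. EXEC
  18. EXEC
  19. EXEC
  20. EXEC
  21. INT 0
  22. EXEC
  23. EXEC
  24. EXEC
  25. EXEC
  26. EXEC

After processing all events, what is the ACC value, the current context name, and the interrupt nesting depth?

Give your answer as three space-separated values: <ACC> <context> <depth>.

Event 1 (INT 1): INT 1 arrives: push (MAIN, PC=0), enter IRQ1 at PC=0 (depth now 1)
Event 2 (EXEC): [IRQ1] PC=0: INC 2 -> ACC=2
Event 3 (INT 2): INT 2 arrives: push (IRQ1, PC=1), enter IRQ2 at PC=0 (depth now 2)
Event 4 (EXEC): [IRQ2] PC=0: INC 3 -> ACC=5
Event 5 (EXEC): [IRQ2] PC=1: IRET -> resume IRQ1 at PC=1 (depth now 1)
Event 6 (EXEC): [IRQ1] PC=1: INC 2 -> ACC=7
Event 7 (EXEC): [IRQ1] PC=2: IRET -> resume MAIN at PC=0 (depth now 0)
Event 8 (INT 2): INT 2 arrives: push (MAIN, PC=0), enter IRQ2 at PC=0 (depth now 1)
Event 9 (EXEC): [IRQ2] PC=0: INC 3 -> ACC=10
Event 10 (EXEC): [IRQ2] PC=1: IRET -> resume MAIN at PC=0 (depth now 0)
Event 11 (EXEC): [MAIN] PC=0: NOP
Event 12 (INT 0): INT 0 arrives: push (MAIN, PC=1), enter IRQ0 at PC=0 (depth now 1)
Event 13 (EXEC): [IRQ0] PC=0: DEC 4 -> ACC=6
Event 14 (EXEC): [IRQ0] PC=1: IRET -> resume MAIN at PC=1 (depth now 0)
Event 15 (INT 2): INT 2 arrives: push (MAIN, PC=1), enter IRQ2 at PC=0 (depth now 1)
Event 16 (EXEC): [IRQ2] PC=0: INC 3 -> ACC=9
Event 17 (EXEC): [IRQ2] PC=1: IRET -> resume MAIN at PC=1 (depth now 0)
Event 18 (EXEC): [MAIN] PC=1: NOP
Event 19 (EXEC): [MAIN] PC=2: INC 3 -> ACC=12
Event 20 (EXEC): [MAIN] PC=3: NOP
Event 21 (INT 0): INT 0 arrives: push (MAIN, PC=4), enter IRQ0 at PC=0 (depth now 1)
Event 22 (EXEC): [IRQ0] PC=0: DEC 4 -> ACC=8
Event 23 (EXEC): [IRQ0] PC=1: IRET -> resume MAIN at PC=4 (depth now 0)
Event 24 (EXEC): [MAIN] PC=4: INC 1 -> ACC=9
Event 25 (EXEC): [MAIN] PC=5: NOP
Event 26 (EXEC): [MAIN] PC=6: HALT

Answer: 9 MAIN 0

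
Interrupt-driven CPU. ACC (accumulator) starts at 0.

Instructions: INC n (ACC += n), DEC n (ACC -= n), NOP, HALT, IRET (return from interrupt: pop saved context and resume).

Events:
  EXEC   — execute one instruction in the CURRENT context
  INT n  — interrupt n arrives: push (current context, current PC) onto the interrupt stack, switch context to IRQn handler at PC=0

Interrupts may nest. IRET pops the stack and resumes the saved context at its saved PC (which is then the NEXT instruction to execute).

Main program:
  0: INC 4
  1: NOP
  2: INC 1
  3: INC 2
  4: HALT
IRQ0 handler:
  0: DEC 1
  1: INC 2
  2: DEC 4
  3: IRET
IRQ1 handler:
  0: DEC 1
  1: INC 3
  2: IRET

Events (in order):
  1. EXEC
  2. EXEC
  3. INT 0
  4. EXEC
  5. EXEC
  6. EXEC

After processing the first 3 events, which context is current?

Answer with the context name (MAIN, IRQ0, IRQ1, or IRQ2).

Answer: IRQ0

Derivation:
Event 1 (EXEC): [MAIN] PC=0: INC 4 -> ACC=4
Event 2 (EXEC): [MAIN] PC=1: NOP
Event 3 (INT 0): INT 0 arrives: push (MAIN, PC=2), enter IRQ0 at PC=0 (depth now 1)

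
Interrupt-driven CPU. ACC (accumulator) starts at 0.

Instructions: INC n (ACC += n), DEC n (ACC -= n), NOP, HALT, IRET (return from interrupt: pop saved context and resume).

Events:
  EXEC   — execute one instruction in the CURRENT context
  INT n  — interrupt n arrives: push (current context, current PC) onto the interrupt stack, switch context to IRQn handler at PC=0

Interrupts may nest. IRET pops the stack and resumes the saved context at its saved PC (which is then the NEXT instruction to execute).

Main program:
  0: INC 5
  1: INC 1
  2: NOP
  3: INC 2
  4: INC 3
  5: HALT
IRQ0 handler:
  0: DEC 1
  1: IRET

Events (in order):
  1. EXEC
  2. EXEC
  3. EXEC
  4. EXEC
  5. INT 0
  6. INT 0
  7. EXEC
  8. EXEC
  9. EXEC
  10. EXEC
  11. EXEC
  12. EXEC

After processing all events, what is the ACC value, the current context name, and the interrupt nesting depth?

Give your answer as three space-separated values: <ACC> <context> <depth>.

Event 1 (EXEC): [MAIN] PC=0: INC 5 -> ACC=5
Event 2 (EXEC): [MAIN] PC=1: INC 1 -> ACC=6
Event 3 (EXEC): [MAIN] PC=2: NOP
Event 4 (EXEC): [MAIN] PC=3: INC 2 -> ACC=8
Event 5 (INT 0): INT 0 arrives: push (MAIN, PC=4), enter IRQ0 at PC=0 (depth now 1)
Event 6 (INT 0): INT 0 arrives: push (IRQ0, PC=0), enter IRQ0 at PC=0 (depth now 2)
Event 7 (EXEC): [IRQ0] PC=0: DEC 1 -> ACC=7
Event 8 (EXEC): [IRQ0] PC=1: IRET -> resume IRQ0 at PC=0 (depth now 1)
Event 9 (EXEC): [IRQ0] PC=0: DEC 1 -> ACC=6
Event 10 (EXEC): [IRQ0] PC=1: IRET -> resume MAIN at PC=4 (depth now 0)
Event 11 (EXEC): [MAIN] PC=4: INC 3 -> ACC=9
Event 12 (EXEC): [MAIN] PC=5: HALT

Answer: 9 MAIN 0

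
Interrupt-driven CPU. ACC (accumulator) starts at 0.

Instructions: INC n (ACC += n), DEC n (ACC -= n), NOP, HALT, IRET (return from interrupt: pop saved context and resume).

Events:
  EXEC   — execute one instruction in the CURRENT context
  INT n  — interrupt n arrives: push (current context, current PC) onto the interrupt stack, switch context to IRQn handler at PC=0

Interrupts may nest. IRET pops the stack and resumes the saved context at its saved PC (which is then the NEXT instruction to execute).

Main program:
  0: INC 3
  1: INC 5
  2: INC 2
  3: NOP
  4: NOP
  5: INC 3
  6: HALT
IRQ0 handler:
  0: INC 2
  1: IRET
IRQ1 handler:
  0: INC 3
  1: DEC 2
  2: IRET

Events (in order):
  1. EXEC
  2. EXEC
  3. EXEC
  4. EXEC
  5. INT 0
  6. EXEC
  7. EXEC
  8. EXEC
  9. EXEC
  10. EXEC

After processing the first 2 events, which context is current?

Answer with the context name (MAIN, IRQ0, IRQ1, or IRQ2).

Answer: MAIN

Derivation:
Event 1 (EXEC): [MAIN] PC=0: INC 3 -> ACC=3
Event 2 (EXEC): [MAIN] PC=1: INC 5 -> ACC=8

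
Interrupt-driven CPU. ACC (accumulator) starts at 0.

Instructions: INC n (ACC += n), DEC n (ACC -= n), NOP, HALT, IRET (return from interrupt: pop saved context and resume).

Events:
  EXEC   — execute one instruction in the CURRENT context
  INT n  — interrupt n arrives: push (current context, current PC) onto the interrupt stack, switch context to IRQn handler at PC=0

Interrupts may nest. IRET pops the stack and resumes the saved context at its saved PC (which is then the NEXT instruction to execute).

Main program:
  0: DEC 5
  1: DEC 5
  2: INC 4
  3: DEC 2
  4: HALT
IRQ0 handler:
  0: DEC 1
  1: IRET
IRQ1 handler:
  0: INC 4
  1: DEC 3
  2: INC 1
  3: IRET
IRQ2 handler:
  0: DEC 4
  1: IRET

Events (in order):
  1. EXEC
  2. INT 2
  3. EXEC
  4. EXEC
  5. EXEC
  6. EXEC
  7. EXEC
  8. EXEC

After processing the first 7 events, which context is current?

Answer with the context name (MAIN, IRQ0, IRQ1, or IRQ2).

Event 1 (EXEC): [MAIN] PC=0: DEC 5 -> ACC=-5
Event 2 (INT 2): INT 2 arrives: push (MAIN, PC=1), enter IRQ2 at PC=0 (depth now 1)
Event 3 (EXEC): [IRQ2] PC=0: DEC 4 -> ACC=-9
Event 4 (EXEC): [IRQ2] PC=1: IRET -> resume MAIN at PC=1 (depth now 0)
Event 5 (EXEC): [MAIN] PC=1: DEC 5 -> ACC=-14
Event 6 (EXEC): [MAIN] PC=2: INC 4 -> ACC=-10
Event 7 (EXEC): [MAIN] PC=3: DEC 2 -> ACC=-12

Answer: MAIN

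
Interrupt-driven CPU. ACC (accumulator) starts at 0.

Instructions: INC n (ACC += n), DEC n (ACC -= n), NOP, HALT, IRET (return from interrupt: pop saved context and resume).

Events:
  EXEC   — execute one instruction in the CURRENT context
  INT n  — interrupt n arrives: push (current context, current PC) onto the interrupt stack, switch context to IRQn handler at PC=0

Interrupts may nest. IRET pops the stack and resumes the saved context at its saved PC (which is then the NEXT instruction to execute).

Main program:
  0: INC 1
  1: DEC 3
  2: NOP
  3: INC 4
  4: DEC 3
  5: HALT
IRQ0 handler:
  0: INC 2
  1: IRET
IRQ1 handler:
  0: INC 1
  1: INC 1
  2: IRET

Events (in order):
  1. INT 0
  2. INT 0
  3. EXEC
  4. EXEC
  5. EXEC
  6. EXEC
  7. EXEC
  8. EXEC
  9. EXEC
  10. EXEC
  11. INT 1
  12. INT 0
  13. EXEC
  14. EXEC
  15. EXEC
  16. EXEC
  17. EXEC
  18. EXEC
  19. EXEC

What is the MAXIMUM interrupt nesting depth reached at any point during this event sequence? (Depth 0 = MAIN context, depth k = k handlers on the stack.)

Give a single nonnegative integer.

Event 1 (INT 0): INT 0 arrives: push (MAIN, PC=0), enter IRQ0 at PC=0 (depth now 1) [depth=1]
Event 2 (INT 0): INT 0 arrives: push (IRQ0, PC=0), enter IRQ0 at PC=0 (depth now 2) [depth=2]
Event 3 (EXEC): [IRQ0] PC=0: INC 2 -> ACC=2 [depth=2]
Event 4 (EXEC): [IRQ0] PC=1: IRET -> resume IRQ0 at PC=0 (depth now 1) [depth=1]
Event 5 (EXEC): [IRQ0] PC=0: INC 2 -> ACC=4 [depth=1]
Event 6 (EXEC): [IRQ0] PC=1: IRET -> resume MAIN at PC=0 (depth now 0) [depth=0]
Event 7 (EXEC): [MAIN] PC=0: INC 1 -> ACC=5 [depth=0]
Event 8 (EXEC): [MAIN] PC=1: DEC 3 -> ACC=2 [depth=0]
Event 9 (EXEC): [MAIN] PC=2: NOP [depth=0]
Event 10 (EXEC): [MAIN] PC=3: INC 4 -> ACC=6 [depth=0]
Event 11 (INT 1): INT 1 arrives: push (MAIN, PC=4), enter IRQ1 at PC=0 (depth now 1) [depth=1]
Event 12 (INT 0): INT 0 arrives: push (IRQ1, PC=0), enter IRQ0 at PC=0 (depth now 2) [depth=2]
Event 13 (EXEC): [IRQ0] PC=0: INC 2 -> ACC=8 [depth=2]
Event 14 (EXEC): [IRQ0] PC=1: IRET -> resume IRQ1 at PC=0 (depth now 1) [depth=1]
Event 15 (EXEC): [IRQ1] PC=0: INC 1 -> ACC=9 [depth=1]
Event 16 (EXEC): [IRQ1] PC=1: INC 1 -> ACC=10 [depth=1]
Event 17 (EXEC): [IRQ1] PC=2: IRET -> resume MAIN at PC=4 (depth now 0) [depth=0]
Event 18 (EXEC): [MAIN] PC=4: DEC 3 -> ACC=7 [depth=0]
Event 19 (EXEC): [MAIN] PC=5: HALT [depth=0]
Max depth observed: 2

Answer: 2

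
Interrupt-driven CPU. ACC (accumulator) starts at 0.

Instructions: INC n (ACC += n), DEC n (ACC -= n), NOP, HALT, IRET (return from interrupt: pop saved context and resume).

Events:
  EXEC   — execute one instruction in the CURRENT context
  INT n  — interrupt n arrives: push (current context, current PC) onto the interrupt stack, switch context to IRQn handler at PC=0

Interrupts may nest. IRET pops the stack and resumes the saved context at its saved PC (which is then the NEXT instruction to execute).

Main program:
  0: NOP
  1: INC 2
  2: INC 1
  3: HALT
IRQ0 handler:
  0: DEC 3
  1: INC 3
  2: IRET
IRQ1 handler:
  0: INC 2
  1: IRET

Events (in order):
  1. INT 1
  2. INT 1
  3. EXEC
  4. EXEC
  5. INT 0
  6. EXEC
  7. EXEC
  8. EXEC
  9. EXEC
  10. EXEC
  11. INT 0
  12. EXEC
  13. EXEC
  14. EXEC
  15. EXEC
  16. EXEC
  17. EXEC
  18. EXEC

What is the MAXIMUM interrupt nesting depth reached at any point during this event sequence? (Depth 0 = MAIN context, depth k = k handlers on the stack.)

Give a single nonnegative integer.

Answer: 2

Derivation:
Event 1 (INT 1): INT 1 arrives: push (MAIN, PC=0), enter IRQ1 at PC=0 (depth now 1) [depth=1]
Event 2 (INT 1): INT 1 arrives: push (IRQ1, PC=0), enter IRQ1 at PC=0 (depth now 2) [depth=2]
Event 3 (EXEC): [IRQ1] PC=0: INC 2 -> ACC=2 [depth=2]
Event 4 (EXEC): [IRQ1] PC=1: IRET -> resume IRQ1 at PC=0 (depth now 1) [depth=1]
Event 5 (INT 0): INT 0 arrives: push (IRQ1, PC=0), enter IRQ0 at PC=0 (depth now 2) [depth=2]
Event 6 (EXEC): [IRQ0] PC=0: DEC 3 -> ACC=-1 [depth=2]
Event 7 (EXEC): [IRQ0] PC=1: INC 3 -> ACC=2 [depth=2]
Event 8 (EXEC): [IRQ0] PC=2: IRET -> resume IRQ1 at PC=0 (depth now 1) [depth=1]
Event 9 (EXEC): [IRQ1] PC=0: INC 2 -> ACC=4 [depth=1]
Event 10 (EXEC): [IRQ1] PC=1: IRET -> resume MAIN at PC=0 (depth now 0) [depth=0]
Event 11 (INT 0): INT 0 arrives: push (MAIN, PC=0), enter IRQ0 at PC=0 (depth now 1) [depth=1]
Event 12 (EXEC): [IRQ0] PC=0: DEC 3 -> ACC=1 [depth=1]
Event 13 (EXEC): [IRQ0] PC=1: INC 3 -> ACC=4 [depth=1]
Event 14 (EXEC): [IRQ0] PC=2: IRET -> resume MAIN at PC=0 (depth now 0) [depth=0]
Event 15 (EXEC): [MAIN] PC=0: NOP [depth=0]
Event 16 (EXEC): [MAIN] PC=1: INC 2 -> ACC=6 [depth=0]
Event 17 (EXEC): [MAIN] PC=2: INC 1 -> ACC=7 [depth=0]
Event 18 (EXEC): [MAIN] PC=3: HALT [depth=0]
Max depth observed: 2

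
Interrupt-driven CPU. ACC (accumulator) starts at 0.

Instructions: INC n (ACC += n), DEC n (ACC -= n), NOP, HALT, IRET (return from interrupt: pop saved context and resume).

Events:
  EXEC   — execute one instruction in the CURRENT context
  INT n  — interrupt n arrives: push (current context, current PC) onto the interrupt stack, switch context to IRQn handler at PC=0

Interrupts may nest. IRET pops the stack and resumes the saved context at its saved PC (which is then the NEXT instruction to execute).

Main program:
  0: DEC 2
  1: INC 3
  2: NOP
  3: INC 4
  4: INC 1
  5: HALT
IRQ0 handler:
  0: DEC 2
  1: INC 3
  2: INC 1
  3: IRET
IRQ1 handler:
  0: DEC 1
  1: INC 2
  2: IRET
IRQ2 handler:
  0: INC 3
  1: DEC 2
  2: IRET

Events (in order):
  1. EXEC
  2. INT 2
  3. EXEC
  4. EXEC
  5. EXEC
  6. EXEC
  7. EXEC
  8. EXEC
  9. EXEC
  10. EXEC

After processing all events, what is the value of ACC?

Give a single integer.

Answer: 7

Derivation:
Event 1 (EXEC): [MAIN] PC=0: DEC 2 -> ACC=-2
Event 2 (INT 2): INT 2 arrives: push (MAIN, PC=1), enter IRQ2 at PC=0 (depth now 1)
Event 3 (EXEC): [IRQ2] PC=0: INC 3 -> ACC=1
Event 4 (EXEC): [IRQ2] PC=1: DEC 2 -> ACC=-1
Event 5 (EXEC): [IRQ2] PC=2: IRET -> resume MAIN at PC=1 (depth now 0)
Event 6 (EXEC): [MAIN] PC=1: INC 3 -> ACC=2
Event 7 (EXEC): [MAIN] PC=2: NOP
Event 8 (EXEC): [MAIN] PC=3: INC 4 -> ACC=6
Event 9 (EXEC): [MAIN] PC=4: INC 1 -> ACC=7
Event 10 (EXEC): [MAIN] PC=5: HALT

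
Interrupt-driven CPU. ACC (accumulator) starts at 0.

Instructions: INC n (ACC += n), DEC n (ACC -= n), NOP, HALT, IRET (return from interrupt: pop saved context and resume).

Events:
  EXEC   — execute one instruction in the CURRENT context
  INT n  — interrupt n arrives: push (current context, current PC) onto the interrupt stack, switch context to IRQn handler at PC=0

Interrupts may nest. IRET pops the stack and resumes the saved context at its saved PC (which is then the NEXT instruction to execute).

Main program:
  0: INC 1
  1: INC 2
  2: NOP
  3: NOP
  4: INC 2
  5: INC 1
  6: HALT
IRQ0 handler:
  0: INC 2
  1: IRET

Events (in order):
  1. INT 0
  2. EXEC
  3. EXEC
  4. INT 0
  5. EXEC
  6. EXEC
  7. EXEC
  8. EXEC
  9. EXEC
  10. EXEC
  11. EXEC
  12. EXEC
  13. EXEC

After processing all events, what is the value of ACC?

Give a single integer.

Event 1 (INT 0): INT 0 arrives: push (MAIN, PC=0), enter IRQ0 at PC=0 (depth now 1)
Event 2 (EXEC): [IRQ0] PC=0: INC 2 -> ACC=2
Event 3 (EXEC): [IRQ0] PC=1: IRET -> resume MAIN at PC=0 (depth now 0)
Event 4 (INT 0): INT 0 arrives: push (MAIN, PC=0), enter IRQ0 at PC=0 (depth now 1)
Event 5 (EXEC): [IRQ0] PC=0: INC 2 -> ACC=4
Event 6 (EXEC): [IRQ0] PC=1: IRET -> resume MAIN at PC=0 (depth now 0)
Event 7 (EXEC): [MAIN] PC=0: INC 1 -> ACC=5
Event 8 (EXEC): [MAIN] PC=1: INC 2 -> ACC=7
Event 9 (EXEC): [MAIN] PC=2: NOP
Event 10 (EXEC): [MAIN] PC=3: NOP
Event 11 (EXEC): [MAIN] PC=4: INC 2 -> ACC=9
Event 12 (EXEC): [MAIN] PC=5: INC 1 -> ACC=10
Event 13 (EXEC): [MAIN] PC=6: HALT

Answer: 10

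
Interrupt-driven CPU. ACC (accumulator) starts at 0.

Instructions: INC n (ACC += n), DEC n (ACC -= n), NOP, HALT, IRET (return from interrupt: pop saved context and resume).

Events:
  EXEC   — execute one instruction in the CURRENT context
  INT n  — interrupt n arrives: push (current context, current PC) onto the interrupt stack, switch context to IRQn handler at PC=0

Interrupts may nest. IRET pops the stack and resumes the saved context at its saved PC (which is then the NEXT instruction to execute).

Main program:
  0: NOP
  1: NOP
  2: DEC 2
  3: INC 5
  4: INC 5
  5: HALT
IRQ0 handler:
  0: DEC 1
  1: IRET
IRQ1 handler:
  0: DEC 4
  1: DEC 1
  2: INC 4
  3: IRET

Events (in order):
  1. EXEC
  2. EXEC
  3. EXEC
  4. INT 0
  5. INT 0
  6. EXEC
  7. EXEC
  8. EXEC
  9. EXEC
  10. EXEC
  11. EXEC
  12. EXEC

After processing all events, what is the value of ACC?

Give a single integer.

Answer: 6

Derivation:
Event 1 (EXEC): [MAIN] PC=0: NOP
Event 2 (EXEC): [MAIN] PC=1: NOP
Event 3 (EXEC): [MAIN] PC=2: DEC 2 -> ACC=-2
Event 4 (INT 0): INT 0 arrives: push (MAIN, PC=3), enter IRQ0 at PC=0 (depth now 1)
Event 5 (INT 0): INT 0 arrives: push (IRQ0, PC=0), enter IRQ0 at PC=0 (depth now 2)
Event 6 (EXEC): [IRQ0] PC=0: DEC 1 -> ACC=-3
Event 7 (EXEC): [IRQ0] PC=1: IRET -> resume IRQ0 at PC=0 (depth now 1)
Event 8 (EXEC): [IRQ0] PC=0: DEC 1 -> ACC=-4
Event 9 (EXEC): [IRQ0] PC=1: IRET -> resume MAIN at PC=3 (depth now 0)
Event 10 (EXEC): [MAIN] PC=3: INC 5 -> ACC=1
Event 11 (EXEC): [MAIN] PC=4: INC 5 -> ACC=6
Event 12 (EXEC): [MAIN] PC=5: HALT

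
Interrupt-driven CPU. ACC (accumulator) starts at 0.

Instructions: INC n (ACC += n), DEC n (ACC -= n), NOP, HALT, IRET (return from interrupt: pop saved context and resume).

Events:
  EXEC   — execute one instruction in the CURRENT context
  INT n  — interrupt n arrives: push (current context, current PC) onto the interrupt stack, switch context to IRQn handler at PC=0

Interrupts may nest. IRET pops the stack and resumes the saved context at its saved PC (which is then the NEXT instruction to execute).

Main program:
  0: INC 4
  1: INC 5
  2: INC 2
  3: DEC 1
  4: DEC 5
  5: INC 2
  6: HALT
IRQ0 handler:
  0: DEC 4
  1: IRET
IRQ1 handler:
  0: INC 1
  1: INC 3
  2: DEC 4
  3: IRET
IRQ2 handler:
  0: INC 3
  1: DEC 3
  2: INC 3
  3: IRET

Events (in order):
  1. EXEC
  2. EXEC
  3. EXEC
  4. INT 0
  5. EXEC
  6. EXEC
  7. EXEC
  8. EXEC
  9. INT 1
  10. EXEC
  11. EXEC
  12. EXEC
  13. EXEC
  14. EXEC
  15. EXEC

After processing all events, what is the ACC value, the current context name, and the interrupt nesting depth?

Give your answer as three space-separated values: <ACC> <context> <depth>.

Answer: 3 MAIN 0

Derivation:
Event 1 (EXEC): [MAIN] PC=0: INC 4 -> ACC=4
Event 2 (EXEC): [MAIN] PC=1: INC 5 -> ACC=9
Event 3 (EXEC): [MAIN] PC=2: INC 2 -> ACC=11
Event 4 (INT 0): INT 0 arrives: push (MAIN, PC=3), enter IRQ0 at PC=0 (depth now 1)
Event 5 (EXEC): [IRQ0] PC=0: DEC 4 -> ACC=7
Event 6 (EXEC): [IRQ0] PC=1: IRET -> resume MAIN at PC=3 (depth now 0)
Event 7 (EXEC): [MAIN] PC=3: DEC 1 -> ACC=6
Event 8 (EXEC): [MAIN] PC=4: DEC 5 -> ACC=1
Event 9 (INT 1): INT 1 arrives: push (MAIN, PC=5), enter IRQ1 at PC=0 (depth now 1)
Event 10 (EXEC): [IRQ1] PC=0: INC 1 -> ACC=2
Event 11 (EXEC): [IRQ1] PC=1: INC 3 -> ACC=5
Event 12 (EXEC): [IRQ1] PC=2: DEC 4 -> ACC=1
Event 13 (EXEC): [IRQ1] PC=3: IRET -> resume MAIN at PC=5 (depth now 0)
Event 14 (EXEC): [MAIN] PC=5: INC 2 -> ACC=3
Event 15 (EXEC): [MAIN] PC=6: HALT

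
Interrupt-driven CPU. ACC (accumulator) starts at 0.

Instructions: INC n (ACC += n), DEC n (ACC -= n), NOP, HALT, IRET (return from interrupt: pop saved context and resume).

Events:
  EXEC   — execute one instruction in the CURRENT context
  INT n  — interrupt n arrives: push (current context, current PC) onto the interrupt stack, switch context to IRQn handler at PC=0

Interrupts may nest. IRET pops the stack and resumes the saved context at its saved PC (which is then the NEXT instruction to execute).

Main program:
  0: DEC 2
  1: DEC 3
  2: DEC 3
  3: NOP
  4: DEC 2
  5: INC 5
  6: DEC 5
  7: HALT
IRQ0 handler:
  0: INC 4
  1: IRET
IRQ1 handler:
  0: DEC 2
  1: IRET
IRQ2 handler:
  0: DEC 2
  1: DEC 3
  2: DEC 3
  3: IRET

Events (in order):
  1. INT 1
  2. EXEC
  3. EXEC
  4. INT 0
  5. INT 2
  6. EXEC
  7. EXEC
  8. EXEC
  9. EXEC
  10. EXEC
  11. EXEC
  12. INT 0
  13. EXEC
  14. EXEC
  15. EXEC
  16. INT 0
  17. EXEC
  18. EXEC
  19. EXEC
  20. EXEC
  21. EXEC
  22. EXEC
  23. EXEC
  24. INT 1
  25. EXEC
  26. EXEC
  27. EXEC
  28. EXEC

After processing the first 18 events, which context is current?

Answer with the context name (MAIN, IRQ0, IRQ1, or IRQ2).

Event 1 (INT 1): INT 1 arrives: push (MAIN, PC=0), enter IRQ1 at PC=0 (depth now 1)
Event 2 (EXEC): [IRQ1] PC=0: DEC 2 -> ACC=-2
Event 3 (EXEC): [IRQ1] PC=1: IRET -> resume MAIN at PC=0 (depth now 0)
Event 4 (INT 0): INT 0 arrives: push (MAIN, PC=0), enter IRQ0 at PC=0 (depth now 1)
Event 5 (INT 2): INT 2 arrives: push (IRQ0, PC=0), enter IRQ2 at PC=0 (depth now 2)
Event 6 (EXEC): [IRQ2] PC=0: DEC 2 -> ACC=-4
Event 7 (EXEC): [IRQ2] PC=1: DEC 3 -> ACC=-7
Event 8 (EXEC): [IRQ2] PC=2: DEC 3 -> ACC=-10
Event 9 (EXEC): [IRQ2] PC=3: IRET -> resume IRQ0 at PC=0 (depth now 1)
Event 10 (EXEC): [IRQ0] PC=0: INC 4 -> ACC=-6
Event 11 (EXEC): [IRQ0] PC=1: IRET -> resume MAIN at PC=0 (depth now 0)
Event 12 (INT 0): INT 0 arrives: push (MAIN, PC=0), enter IRQ0 at PC=0 (depth now 1)
Event 13 (EXEC): [IRQ0] PC=0: INC 4 -> ACC=-2
Event 14 (EXEC): [IRQ0] PC=1: IRET -> resume MAIN at PC=0 (depth now 0)
Event 15 (EXEC): [MAIN] PC=0: DEC 2 -> ACC=-4
Event 16 (INT 0): INT 0 arrives: push (MAIN, PC=1), enter IRQ0 at PC=0 (depth now 1)
Event 17 (EXEC): [IRQ0] PC=0: INC 4 -> ACC=0
Event 18 (EXEC): [IRQ0] PC=1: IRET -> resume MAIN at PC=1 (depth now 0)

Answer: MAIN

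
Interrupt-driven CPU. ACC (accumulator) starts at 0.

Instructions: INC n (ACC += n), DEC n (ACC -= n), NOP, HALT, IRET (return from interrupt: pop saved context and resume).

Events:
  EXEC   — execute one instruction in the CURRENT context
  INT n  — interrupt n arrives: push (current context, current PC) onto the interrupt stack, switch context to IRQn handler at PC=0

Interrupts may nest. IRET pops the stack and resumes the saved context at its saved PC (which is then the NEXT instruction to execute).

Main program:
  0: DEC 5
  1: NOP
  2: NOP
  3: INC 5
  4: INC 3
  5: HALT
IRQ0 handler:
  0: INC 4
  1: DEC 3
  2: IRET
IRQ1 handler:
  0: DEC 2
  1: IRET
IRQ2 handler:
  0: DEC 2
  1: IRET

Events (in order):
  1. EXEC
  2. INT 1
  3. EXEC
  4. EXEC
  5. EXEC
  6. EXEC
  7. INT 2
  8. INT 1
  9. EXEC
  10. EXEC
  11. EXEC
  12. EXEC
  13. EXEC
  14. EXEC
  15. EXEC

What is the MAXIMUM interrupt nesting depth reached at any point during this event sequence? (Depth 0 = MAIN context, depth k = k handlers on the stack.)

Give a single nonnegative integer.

Answer: 2

Derivation:
Event 1 (EXEC): [MAIN] PC=0: DEC 5 -> ACC=-5 [depth=0]
Event 2 (INT 1): INT 1 arrives: push (MAIN, PC=1), enter IRQ1 at PC=0 (depth now 1) [depth=1]
Event 3 (EXEC): [IRQ1] PC=0: DEC 2 -> ACC=-7 [depth=1]
Event 4 (EXEC): [IRQ1] PC=1: IRET -> resume MAIN at PC=1 (depth now 0) [depth=0]
Event 5 (EXEC): [MAIN] PC=1: NOP [depth=0]
Event 6 (EXEC): [MAIN] PC=2: NOP [depth=0]
Event 7 (INT 2): INT 2 arrives: push (MAIN, PC=3), enter IRQ2 at PC=0 (depth now 1) [depth=1]
Event 8 (INT 1): INT 1 arrives: push (IRQ2, PC=0), enter IRQ1 at PC=0 (depth now 2) [depth=2]
Event 9 (EXEC): [IRQ1] PC=0: DEC 2 -> ACC=-9 [depth=2]
Event 10 (EXEC): [IRQ1] PC=1: IRET -> resume IRQ2 at PC=0 (depth now 1) [depth=1]
Event 11 (EXEC): [IRQ2] PC=0: DEC 2 -> ACC=-11 [depth=1]
Event 12 (EXEC): [IRQ2] PC=1: IRET -> resume MAIN at PC=3 (depth now 0) [depth=0]
Event 13 (EXEC): [MAIN] PC=3: INC 5 -> ACC=-6 [depth=0]
Event 14 (EXEC): [MAIN] PC=4: INC 3 -> ACC=-3 [depth=0]
Event 15 (EXEC): [MAIN] PC=5: HALT [depth=0]
Max depth observed: 2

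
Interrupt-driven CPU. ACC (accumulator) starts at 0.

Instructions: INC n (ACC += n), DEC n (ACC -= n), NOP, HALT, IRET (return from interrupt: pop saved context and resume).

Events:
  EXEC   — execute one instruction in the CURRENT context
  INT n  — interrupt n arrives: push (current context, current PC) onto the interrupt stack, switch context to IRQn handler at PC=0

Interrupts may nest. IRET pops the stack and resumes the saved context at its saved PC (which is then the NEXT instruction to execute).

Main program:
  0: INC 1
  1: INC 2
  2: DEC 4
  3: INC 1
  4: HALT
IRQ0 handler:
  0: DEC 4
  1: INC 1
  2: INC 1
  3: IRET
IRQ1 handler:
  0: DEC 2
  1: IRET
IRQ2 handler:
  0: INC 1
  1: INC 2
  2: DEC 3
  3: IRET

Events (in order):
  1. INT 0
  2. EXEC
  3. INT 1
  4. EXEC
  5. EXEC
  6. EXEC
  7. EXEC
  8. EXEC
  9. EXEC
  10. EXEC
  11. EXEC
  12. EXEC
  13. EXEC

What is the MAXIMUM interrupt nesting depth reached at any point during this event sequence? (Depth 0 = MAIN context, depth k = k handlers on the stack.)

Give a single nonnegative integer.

Event 1 (INT 0): INT 0 arrives: push (MAIN, PC=0), enter IRQ0 at PC=0 (depth now 1) [depth=1]
Event 2 (EXEC): [IRQ0] PC=0: DEC 4 -> ACC=-4 [depth=1]
Event 3 (INT 1): INT 1 arrives: push (IRQ0, PC=1), enter IRQ1 at PC=0 (depth now 2) [depth=2]
Event 4 (EXEC): [IRQ1] PC=0: DEC 2 -> ACC=-6 [depth=2]
Event 5 (EXEC): [IRQ1] PC=1: IRET -> resume IRQ0 at PC=1 (depth now 1) [depth=1]
Event 6 (EXEC): [IRQ0] PC=1: INC 1 -> ACC=-5 [depth=1]
Event 7 (EXEC): [IRQ0] PC=2: INC 1 -> ACC=-4 [depth=1]
Event 8 (EXEC): [IRQ0] PC=3: IRET -> resume MAIN at PC=0 (depth now 0) [depth=0]
Event 9 (EXEC): [MAIN] PC=0: INC 1 -> ACC=-3 [depth=0]
Event 10 (EXEC): [MAIN] PC=1: INC 2 -> ACC=-1 [depth=0]
Event 11 (EXEC): [MAIN] PC=2: DEC 4 -> ACC=-5 [depth=0]
Event 12 (EXEC): [MAIN] PC=3: INC 1 -> ACC=-4 [depth=0]
Event 13 (EXEC): [MAIN] PC=4: HALT [depth=0]
Max depth observed: 2

Answer: 2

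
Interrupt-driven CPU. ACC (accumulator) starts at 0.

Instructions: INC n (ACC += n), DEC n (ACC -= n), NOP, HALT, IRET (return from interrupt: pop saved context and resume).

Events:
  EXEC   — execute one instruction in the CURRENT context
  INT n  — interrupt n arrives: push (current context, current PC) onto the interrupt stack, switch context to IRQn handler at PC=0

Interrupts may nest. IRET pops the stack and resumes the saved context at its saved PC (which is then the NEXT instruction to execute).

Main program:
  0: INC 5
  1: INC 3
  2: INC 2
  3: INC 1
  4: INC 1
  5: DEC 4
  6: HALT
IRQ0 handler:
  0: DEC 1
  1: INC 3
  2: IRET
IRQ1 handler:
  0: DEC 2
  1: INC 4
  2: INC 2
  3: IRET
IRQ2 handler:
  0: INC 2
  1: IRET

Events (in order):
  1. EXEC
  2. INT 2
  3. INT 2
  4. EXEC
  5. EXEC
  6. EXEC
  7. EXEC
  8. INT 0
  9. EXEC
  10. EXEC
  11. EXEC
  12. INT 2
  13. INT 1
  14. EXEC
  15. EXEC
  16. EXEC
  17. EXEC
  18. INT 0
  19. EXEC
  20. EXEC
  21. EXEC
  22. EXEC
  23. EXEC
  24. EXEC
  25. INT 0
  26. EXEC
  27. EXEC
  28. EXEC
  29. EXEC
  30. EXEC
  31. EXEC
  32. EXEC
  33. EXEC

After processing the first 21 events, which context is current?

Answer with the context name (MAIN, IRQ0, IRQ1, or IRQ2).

Answer: IRQ2

Derivation:
Event 1 (EXEC): [MAIN] PC=0: INC 5 -> ACC=5
Event 2 (INT 2): INT 2 arrives: push (MAIN, PC=1), enter IRQ2 at PC=0 (depth now 1)
Event 3 (INT 2): INT 2 arrives: push (IRQ2, PC=0), enter IRQ2 at PC=0 (depth now 2)
Event 4 (EXEC): [IRQ2] PC=0: INC 2 -> ACC=7
Event 5 (EXEC): [IRQ2] PC=1: IRET -> resume IRQ2 at PC=0 (depth now 1)
Event 6 (EXEC): [IRQ2] PC=0: INC 2 -> ACC=9
Event 7 (EXEC): [IRQ2] PC=1: IRET -> resume MAIN at PC=1 (depth now 0)
Event 8 (INT 0): INT 0 arrives: push (MAIN, PC=1), enter IRQ0 at PC=0 (depth now 1)
Event 9 (EXEC): [IRQ0] PC=0: DEC 1 -> ACC=8
Event 10 (EXEC): [IRQ0] PC=1: INC 3 -> ACC=11
Event 11 (EXEC): [IRQ0] PC=2: IRET -> resume MAIN at PC=1 (depth now 0)
Event 12 (INT 2): INT 2 arrives: push (MAIN, PC=1), enter IRQ2 at PC=0 (depth now 1)
Event 13 (INT 1): INT 1 arrives: push (IRQ2, PC=0), enter IRQ1 at PC=0 (depth now 2)
Event 14 (EXEC): [IRQ1] PC=0: DEC 2 -> ACC=9
Event 15 (EXEC): [IRQ1] PC=1: INC 4 -> ACC=13
Event 16 (EXEC): [IRQ1] PC=2: INC 2 -> ACC=15
Event 17 (EXEC): [IRQ1] PC=3: IRET -> resume IRQ2 at PC=0 (depth now 1)
Event 18 (INT 0): INT 0 arrives: push (IRQ2, PC=0), enter IRQ0 at PC=0 (depth now 2)
Event 19 (EXEC): [IRQ0] PC=0: DEC 1 -> ACC=14
Event 20 (EXEC): [IRQ0] PC=1: INC 3 -> ACC=17
Event 21 (EXEC): [IRQ0] PC=2: IRET -> resume IRQ2 at PC=0 (depth now 1)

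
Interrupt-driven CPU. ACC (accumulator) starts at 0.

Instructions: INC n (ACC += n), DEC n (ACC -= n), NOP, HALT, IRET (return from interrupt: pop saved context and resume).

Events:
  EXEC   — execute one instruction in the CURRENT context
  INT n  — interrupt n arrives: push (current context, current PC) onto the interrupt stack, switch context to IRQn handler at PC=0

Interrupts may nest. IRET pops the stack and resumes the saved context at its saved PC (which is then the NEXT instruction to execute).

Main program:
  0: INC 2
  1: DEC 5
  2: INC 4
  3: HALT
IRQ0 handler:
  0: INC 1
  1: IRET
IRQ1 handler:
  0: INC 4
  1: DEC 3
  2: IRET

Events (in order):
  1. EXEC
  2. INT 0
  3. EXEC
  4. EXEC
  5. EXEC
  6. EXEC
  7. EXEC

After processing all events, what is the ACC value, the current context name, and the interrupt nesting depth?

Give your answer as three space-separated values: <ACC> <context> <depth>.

Answer: 2 MAIN 0

Derivation:
Event 1 (EXEC): [MAIN] PC=0: INC 2 -> ACC=2
Event 2 (INT 0): INT 0 arrives: push (MAIN, PC=1), enter IRQ0 at PC=0 (depth now 1)
Event 3 (EXEC): [IRQ0] PC=0: INC 1 -> ACC=3
Event 4 (EXEC): [IRQ0] PC=1: IRET -> resume MAIN at PC=1 (depth now 0)
Event 5 (EXEC): [MAIN] PC=1: DEC 5 -> ACC=-2
Event 6 (EXEC): [MAIN] PC=2: INC 4 -> ACC=2
Event 7 (EXEC): [MAIN] PC=3: HALT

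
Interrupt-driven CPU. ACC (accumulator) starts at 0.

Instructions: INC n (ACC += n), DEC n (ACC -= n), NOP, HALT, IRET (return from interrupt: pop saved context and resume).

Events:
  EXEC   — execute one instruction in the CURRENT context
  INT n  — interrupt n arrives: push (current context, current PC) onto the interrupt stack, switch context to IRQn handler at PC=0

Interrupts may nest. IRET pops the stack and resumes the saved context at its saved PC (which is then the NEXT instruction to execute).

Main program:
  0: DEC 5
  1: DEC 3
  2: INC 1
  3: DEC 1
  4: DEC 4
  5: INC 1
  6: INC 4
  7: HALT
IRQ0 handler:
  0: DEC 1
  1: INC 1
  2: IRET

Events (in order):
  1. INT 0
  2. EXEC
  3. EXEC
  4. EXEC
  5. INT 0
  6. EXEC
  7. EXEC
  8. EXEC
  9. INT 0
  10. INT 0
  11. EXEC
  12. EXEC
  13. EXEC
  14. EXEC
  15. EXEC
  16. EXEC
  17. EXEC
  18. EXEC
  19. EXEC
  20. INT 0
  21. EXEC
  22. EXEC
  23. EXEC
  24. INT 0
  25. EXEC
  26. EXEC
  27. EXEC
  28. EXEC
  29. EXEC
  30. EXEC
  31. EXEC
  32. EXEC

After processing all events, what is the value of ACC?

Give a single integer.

Answer: -7

Derivation:
Event 1 (INT 0): INT 0 arrives: push (MAIN, PC=0), enter IRQ0 at PC=0 (depth now 1)
Event 2 (EXEC): [IRQ0] PC=0: DEC 1 -> ACC=-1
Event 3 (EXEC): [IRQ0] PC=1: INC 1 -> ACC=0
Event 4 (EXEC): [IRQ0] PC=2: IRET -> resume MAIN at PC=0 (depth now 0)
Event 5 (INT 0): INT 0 arrives: push (MAIN, PC=0), enter IRQ0 at PC=0 (depth now 1)
Event 6 (EXEC): [IRQ0] PC=0: DEC 1 -> ACC=-1
Event 7 (EXEC): [IRQ0] PC=1: INC 1 -> ACC=0
Event 8 (EXEC): [IRQ0] PC=2: IRET -> resume MAIN at PC=0 (depth now 0)
Event 9 (INT 0): INT 0 arrives: push (MAIN, PC=0), enter IRQ0 at PC=0 (depth now 1)
Event 10 (INT 0): INT 0 arrives: push (IRQ0, PC=0), enter IRQ0 at PC=0 (depth now 2)
Event 11 (EXEC): [IRQ0] PC=0: DEC 1 -> ACC=-1
Event 12 (EXEC): [IRQ0] PC=1: INC 1 -> ACC=0
Event 13 (EXEC): [IRQ0] PC=2: IRET -> resume IRQ0 at PC=0 (depth now 1)
Event 14 (EXEC): [IRQ0] PC=0: DEC 1 -> ACC=-1
Event 15 (EXEC): [IRQ0] PC=1: INC 1 -> ACC=0
Event 16 (EXEC): [IRQ0] PC=2: IRET -> resume MAIN at PC=0 (depth now 0)
Event 17 (EXEC): [MAIN] PC=0: DEC 5 -> ACC=-5
Event 18 (EXEC): [MAIN] PC=1: DEC 3 -> ACC=-8
Event 19 (EXEC): [MAIN] PC=2: INC 1 -> ACC=-7
Event 20 (INT 0): INT 0 arrives: push (MAIN, PC=3), enter IRQ0 at PC=0 (depth now 1)
Event 21 (EXEC): [IRQ0] PC=0: DEC 1 -> ACC=-8
Event 22 (EXEC): [IRQ0] PC=1: INC 1 -> ACC=-7
Event 23 (EXEC): [IRQ0] PC=2: IRET -> resume MAIN at PC=3 (depth now 0)
Event 24 (INT 0): INT 0 arrives: push (MAIN, PC=3), enter IRQ0 at PC=0 (depth now 1)
Event 25 (EXEC): [IRQ0] PC=0: DEC 1 -> ACC=-8
Event 26 (EXEC): [IRQ0] PC=1: INC 1 -> ACC=-7
Event 27 (EXEC): [IRQ0] PC=2: IRET -> resume MAIN at PC=3 (depth now 0)
Event 28 (EXEC): [MAIN] PC=3: DEC 1 -> ACC=-8
Event 29 (EXEC): [MAIN] PC=4: DEC 4 -> ACC=-12
Event 30 (EXEC): [MAIN] PC=5: INC 1 -> ACC=-11
Event 31 (EXEC): [MAIN] PC=6: INC 4 -> ACC=-7
Event 32 (EXEC): [MAIN] PC=7: HALT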